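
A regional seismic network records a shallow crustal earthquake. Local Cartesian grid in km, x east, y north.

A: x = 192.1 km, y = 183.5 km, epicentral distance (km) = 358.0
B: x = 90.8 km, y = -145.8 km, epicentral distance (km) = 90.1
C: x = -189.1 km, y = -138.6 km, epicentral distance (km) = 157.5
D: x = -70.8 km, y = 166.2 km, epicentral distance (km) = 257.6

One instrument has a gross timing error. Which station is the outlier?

Solve using three stations at a time. Using A, C, D (subtract circle equations pairwise → linear system) gives (x, y) ≈ (-39.5, -89.5).
Distances from that point to each station vs reported:
  A: calculated 358.0 vs reported 358.0 → residual 0.0 km
  B: calculated 142.0 vs reported 90.1 → residual 51.9 km
  C: calculated 157.5 vs reported 157.5 → residual 0.0 km
  D: calculated 257.6 vs reported 257.6 → residual 0.0 km
A, C, D are mutually consistent (residuals ≈ 0); B is off by 51.9 km.

B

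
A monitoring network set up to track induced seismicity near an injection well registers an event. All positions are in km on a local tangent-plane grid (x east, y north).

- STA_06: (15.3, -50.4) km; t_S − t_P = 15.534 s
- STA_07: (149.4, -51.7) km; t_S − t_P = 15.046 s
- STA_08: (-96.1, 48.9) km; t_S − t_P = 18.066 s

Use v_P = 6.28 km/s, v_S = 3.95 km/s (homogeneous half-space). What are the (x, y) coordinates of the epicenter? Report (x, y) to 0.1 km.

Distance from S−P lag: d = Δt · v_P v_S / (v_P − v_S) = Δt · (6.28·3.95)/(6.28−3.95) ≈ 10.6464·Δt.
So d_STA_06 = 165.38, d_STA_07 = 160.19, d_STA_08 = 192.34 km.
Circle about each station: (x − 15.3)² + (y + 50.4)² = 165.38²; (x − 149.4)² + (y + 51.7)² = 160.19²; (x + 96.1)² + (y − 48.9)² = 192.34².
Subtracting pairs of circle equations eliminates x²+y² and gives linear equations (the radical axes):
268.2 x − 2.6 y = 23908.71
-222.8 x + 198.6 y = -791.96
Solving the 2×2 system: x ≈ 90.1, y ≈ 97.1 km.

x ≈ 90.1 km, y ≈ 97.1 km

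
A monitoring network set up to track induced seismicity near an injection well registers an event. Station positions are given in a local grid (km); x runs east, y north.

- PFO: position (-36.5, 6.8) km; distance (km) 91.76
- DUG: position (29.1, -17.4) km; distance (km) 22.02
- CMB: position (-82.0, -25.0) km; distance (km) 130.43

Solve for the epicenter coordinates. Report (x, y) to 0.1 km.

Circle about each station: (x + 36.5)² + (y − 6.8)² = 91.76²; (x − 29.1)² + (y + 17.4)² = 22.02²; (x + 82.0)² + (y + 25.0)² = 130.43².
Subtracting pairs of circle equations eliminates x²+y² and gives linear equations (the radical axes):
131.2 x − 48.4 y = 7706.10
-91.0 x − 63.6 y = -2621.58
Solving the 2×2 system: x ≈ 48.4, y ≈ -28.0 km.

48.4 km east, -28.0 km north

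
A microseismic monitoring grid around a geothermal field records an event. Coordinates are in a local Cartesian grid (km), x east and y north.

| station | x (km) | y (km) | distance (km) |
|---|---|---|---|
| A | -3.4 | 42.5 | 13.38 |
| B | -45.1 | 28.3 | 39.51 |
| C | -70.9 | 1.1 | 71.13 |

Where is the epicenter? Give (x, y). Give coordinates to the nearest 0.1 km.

Circle about each station: (x + 3.4)² + (y − 42.5)² = 13.38²; (x + 45.1)² + (y − 28.3)² = 39.51²; (x + 70.9)² + (y − 1.1)² = 71.13².
Subtracting the A equation from the B and C equations removes the quadratic terms:
-83.4 x − 28.4 y = -364.93
-135.0 x − 82.8 y = -1670.24
Solving the 2×2 system: x ≈ -5.6, y ≈ 29.3 km.

-5.6 km east, 29.3 km north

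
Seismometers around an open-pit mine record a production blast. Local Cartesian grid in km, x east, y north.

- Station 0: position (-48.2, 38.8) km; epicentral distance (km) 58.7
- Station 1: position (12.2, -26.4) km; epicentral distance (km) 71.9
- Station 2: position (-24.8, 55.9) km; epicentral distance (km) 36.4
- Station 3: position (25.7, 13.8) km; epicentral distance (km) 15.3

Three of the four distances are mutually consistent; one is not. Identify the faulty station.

Solve using three stations at a time. Using Station 0, Station 1, Station 2 (subtract circle equations pairwise → linear system) gives (x, y) ≈ (10.2, 45.5).
Distances from that point to each station vs reported:
  Station 0: calculated 58.7 vs reported 58.7 → residual 0.0 km
  Station 1: calculated 71.9 vs reported 71.9 → residual 0.0 km
  Station 2: calculated 36.5 vs reported 36.4 → residual 0.1 km
  Station 3: calculated 35.3 vs reported 15.3 → residual 20.0 km
Station 0, Station 1, Station 2 are mutually consistent (residuals ≈ 0); Station 3 is off by 20.0 km.

Station 3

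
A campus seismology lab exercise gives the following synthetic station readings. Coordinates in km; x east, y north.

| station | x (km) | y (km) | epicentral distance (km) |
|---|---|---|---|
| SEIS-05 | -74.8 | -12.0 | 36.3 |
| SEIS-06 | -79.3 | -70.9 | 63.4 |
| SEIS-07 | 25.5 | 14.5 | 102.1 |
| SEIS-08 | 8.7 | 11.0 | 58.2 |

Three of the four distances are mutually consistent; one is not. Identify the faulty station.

Solve using three stations at a time. Using SEIS-05, SEIS-06, SEIS-08 (subtract circle equations pairwise → linear system) gives (x, y) ≈ (-39.7, -21.4).
Distances from that point to each station vs reported:
  SEIS-05: calculated 36.3 vs reported 36.3 → residual 0.0 km
  SEIS-06: calculated 63.4 vs reported 63.4 → residual 0.0 km
  SEIS-07: calculated 74.4 vs reported 102.1 → residual 27.7 km
  SEIS-08: calculated 58.2 vs reported 58.2 → residual 0.0 km
SEIS-05, SEIS-06, SEIS-08 are mutually consistent (residuals ≈ 0); SEIS-07 is off by 27.7 km.

SEIS-07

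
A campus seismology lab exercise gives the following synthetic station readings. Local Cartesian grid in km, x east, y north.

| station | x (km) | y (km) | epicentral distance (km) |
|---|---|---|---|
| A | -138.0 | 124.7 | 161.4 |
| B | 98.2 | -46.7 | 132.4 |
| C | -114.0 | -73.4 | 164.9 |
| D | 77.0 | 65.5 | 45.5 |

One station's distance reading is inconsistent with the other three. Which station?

D

Solve using three stations at a time. Using A, B, C (subtract circle equations pairwise → linear system) gives (x, y) ≈ (1.8, 44.0).
Distances from that point to each station vs reported:
  A: calculated 161.4 vs reported 161.4 → residual 0.0 km
  B: calculated 132.4 vs reported 132.4 → residual 0.0 km
  C: calculated 164.9 vs reported 164.9 → residual 0.0 km
  D: calculated 78.2 vs reported 45.5 → residual 32.7 km
A, B, C are mutually consistent (residuals ≈ 0); D is off by 32.7 km.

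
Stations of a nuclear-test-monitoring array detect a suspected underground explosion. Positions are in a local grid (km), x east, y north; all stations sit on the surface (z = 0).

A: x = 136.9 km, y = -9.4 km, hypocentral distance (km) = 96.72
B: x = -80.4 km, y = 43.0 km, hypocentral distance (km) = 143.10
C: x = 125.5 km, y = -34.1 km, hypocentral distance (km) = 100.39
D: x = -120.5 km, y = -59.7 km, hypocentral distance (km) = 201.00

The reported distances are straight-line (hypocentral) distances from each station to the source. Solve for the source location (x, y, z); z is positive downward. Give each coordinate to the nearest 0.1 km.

x ≈ 56.4 km, y ≈ 27.4 km, depth ≈ 39.0 km

Each station gives a sphere (x−x_i)² + (y−y_i)² + z² = d_i² (stations at z=0).
Subtracting the A sphere from B and C: z² cancels, leaving linear equations in x and y:
-434.6 x + 104.8 y = -21639.66
-22.8 x − 49.4 y = -2640.30
Solving: x ≈ 56.403, y ≈ 27.415 km (keep extra digits for the depth step; rounded: 56.4, 27.4).
Then from the A sphere: z² = 96.72² − (x − 136.9)² − (y + 9.4)² with x = 56.403, y = 27.415, so z ≈ 38.983 ≈ 39.0 km.
Check against D (with the unrounded solution): distance 201.01 ≈ 201.00 km. ✓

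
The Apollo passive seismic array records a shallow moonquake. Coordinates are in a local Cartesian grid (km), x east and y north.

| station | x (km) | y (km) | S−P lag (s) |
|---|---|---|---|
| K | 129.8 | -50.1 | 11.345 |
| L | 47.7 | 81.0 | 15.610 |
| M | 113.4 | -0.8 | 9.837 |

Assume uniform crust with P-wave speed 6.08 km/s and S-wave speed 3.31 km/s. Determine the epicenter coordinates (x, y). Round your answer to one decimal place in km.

Distance from S−P lag: d = Δt · v_P v_S / (v_P − v_S) = Δt · (6.08·3.31)/(6.08−3.31) ≈ 7.2653·Δt.
So d_K = 82.42, d_L = 113.41, d_M = 71.47 km.
Circle about each station: (x − 129.8)² + (y + 50.1)² = 82.42²; (x − 47.7)² + (y − 81.0)² = 113.41²; (x − 113.4)² + (y + 0.8)² = 71.47².
Subtracting pairs of circle equations eliminates x²+y² and gives linear equations (the radical axes):
-164.2 x + 262.2 y = -16590.53
-32.8 x + 98.6 y = -4812.75
Solving the 2×2 system: x ≈ 49.3, y ≈ -32.4 km.

x ≈ 49.3 km, y ≈ -32.4 km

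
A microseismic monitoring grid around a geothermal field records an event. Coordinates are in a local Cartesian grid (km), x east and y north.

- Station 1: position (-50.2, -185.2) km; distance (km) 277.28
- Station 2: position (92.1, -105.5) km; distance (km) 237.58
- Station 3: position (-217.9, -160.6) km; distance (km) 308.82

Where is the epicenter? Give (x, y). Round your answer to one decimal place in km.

(-40.1, 91.9)

Circle about each station: (x + 50.2)² + (y + 185.2)² = 277.28²; (x − 92.1)² + (y + 105.5)² = 237.58²; (x + 217.9)² + (y + 160.6)² = 308.82².
Subtracting the Station 1 equation from the Station 2 and Station 3 equations removes the quadratic terms:
284.6 x + 159.4 y = 3233.52
-335.4 x + 49.2 y = 17968.10
Solving the 2×2 system: x ≈ -40.1, y ≈ 91.9 km.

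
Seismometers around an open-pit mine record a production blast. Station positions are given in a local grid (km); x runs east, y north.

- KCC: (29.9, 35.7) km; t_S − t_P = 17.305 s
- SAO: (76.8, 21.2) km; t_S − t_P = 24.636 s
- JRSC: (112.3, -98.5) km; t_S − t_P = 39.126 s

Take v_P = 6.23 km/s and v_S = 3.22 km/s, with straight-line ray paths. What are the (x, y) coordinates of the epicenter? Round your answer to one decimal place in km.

x ≈ -75.6 km, y ≈ 82.3 km

Distance from S−P lag: d = Δt · v_P v_S / (v_P − v_S) = Δt · (6.23·3.22)/(6.23−3.22) ≈ 6.6647·Δt.
So d_KCC = 115.33, d_SAO = 164.19, d_JRSC = 260.76 km.
Circle about each station: (x − 29.9)² + (y − 35.7)² = 115.33²; (x − 76.8)² + (y − 21.2)² = 164.19²; (x − 112.3)² + (y + 98.5)² = 260.76².
Subtracting pairs of circle equations eliminates x²+y² and gives linear equations (the radical axes):
93.8 x − 29.0 y = -9478.17
164.8 x − 268.4 y = -34549.73
Solving the 2×2 system: x ≈ -75.6, y ≈ 82.3 km.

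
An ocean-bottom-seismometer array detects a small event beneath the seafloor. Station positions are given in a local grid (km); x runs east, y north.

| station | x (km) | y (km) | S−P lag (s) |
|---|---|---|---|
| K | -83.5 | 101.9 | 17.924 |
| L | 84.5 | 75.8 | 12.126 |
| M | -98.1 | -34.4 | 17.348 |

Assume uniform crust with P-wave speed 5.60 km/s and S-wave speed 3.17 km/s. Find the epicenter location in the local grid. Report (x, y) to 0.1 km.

17.2 km east, 18.2 km north

Distance from S−P lag: d = Δt · v_P v_S / (v_P − v_S) = Δt · (5.60·3.17)/(5.60−3.17) ≈ 7.3053·Δt.
So d_K = 130.94, d_L = 88.58, d_M = 126.73 km.
Circle about each station: (x + 83.5)² + (y − 101.9)² = 130.94²; (x − 84.5)² + (y − 75.8)² = 88.58²; (x + 98.1)² + (y + 34.4)² = 126.73².
Subtracting the K equation from the L and M equations removes the quadratic terms:
336.0 x − 52.2 y = 4828.90
-29.2 x − 272.6 y = -5464.10
Solving the 2×2 system: x ≈ 17.2, y ≈ 18.2 km.
Check against K (with the unrounded x, y): √((x + 83.5)²+(y − 101.9)²) = 130.94 ≈ 130.94 km. ✓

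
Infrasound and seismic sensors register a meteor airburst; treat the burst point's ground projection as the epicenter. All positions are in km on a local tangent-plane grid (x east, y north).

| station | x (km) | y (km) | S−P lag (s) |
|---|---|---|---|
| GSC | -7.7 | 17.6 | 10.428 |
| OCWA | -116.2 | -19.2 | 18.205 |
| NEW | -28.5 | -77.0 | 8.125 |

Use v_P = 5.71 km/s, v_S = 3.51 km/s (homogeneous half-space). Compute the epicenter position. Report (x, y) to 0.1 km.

(44.0, -62.1)

Distance from S−P lag: d = Δt · v_P v_S / (v_P − v_S) = Δt · (5.71·3.51)/(5.71−3.51) ≈ 9.1100·Δt.
So d_GSC = 95.00, d_OCWA = 165.85, d_NEW = 74.02 km.
Circle about each station: (x + 7.7)² + (y − 17.6)² = 95.00²; (x + 116.2)² + (y + 19.2)² = 165.85²; (x + 28.5)² + (y + 77.0)² = 74.02².
Subtracting the GSC equation from the OCWA and NEW equations removes the quadratic terms:
-217.0 x − 73.6 y = -4979.19
-41.6 x − 189.2 y = 9918.24
Solving the 2×2 system: x ≈ 44.0, y ≈ -62.1 km.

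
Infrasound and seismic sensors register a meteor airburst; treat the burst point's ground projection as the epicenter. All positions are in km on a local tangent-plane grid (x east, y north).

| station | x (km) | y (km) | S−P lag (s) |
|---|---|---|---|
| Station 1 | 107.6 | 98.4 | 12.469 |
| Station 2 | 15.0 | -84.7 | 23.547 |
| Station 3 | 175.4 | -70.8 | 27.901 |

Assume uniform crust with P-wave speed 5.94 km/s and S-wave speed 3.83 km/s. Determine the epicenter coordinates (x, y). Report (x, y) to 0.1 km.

Distance from S−P lag: d = Δt · v_P v_S / (v_P − v_S) = Δt · (5.94·3.83)/(5.94−3.83) ≈ 10.7821·Δt.
So d_Station 1 = 134.44, d_Station 2 = 253.89, d_Station 3 = 300.83 km.
Circle about each station: (x − 107.6)² + (y − 98.4)² = 134.44²; (x − 15.0)² + (y + 84.7)² = 253.89²; (x − 175.4)² + (y + 70.8)² = 300.83².
Subtracting pairs of circle equations eliminates x²+y² and gives linear equations (the radical axes):
-185.2 x − 366.2 y = -60247.25
135.6 x − 338.4 y = -57907.10
Solving the 2×2 system: x ≈ -7.3, y ≈ 168.2 km.

-7.3 km east, 168.2 km north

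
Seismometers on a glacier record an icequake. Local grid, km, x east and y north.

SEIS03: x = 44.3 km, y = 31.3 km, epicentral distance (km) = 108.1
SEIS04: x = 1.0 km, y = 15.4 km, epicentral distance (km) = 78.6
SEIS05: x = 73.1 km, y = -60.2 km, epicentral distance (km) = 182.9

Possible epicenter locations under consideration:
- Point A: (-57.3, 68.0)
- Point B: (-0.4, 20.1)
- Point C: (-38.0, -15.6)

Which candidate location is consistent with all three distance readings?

For each candidate, compare |candidate − station| to the reported distance:
Point A: residuals SEIS03 0.1, SEIS04 0.1, SEIS05 0.0 → max 0.1 km
Point B: residuals SEIS03 62.0, SEIS04 73.7, SEIS05 74.0 → max 74.0 km
Point C: residuals SEIS03 13.4, SEIS04 28.8, SEIS05 63.2 → max 63.2 km
Only Point A has all residuals ≈ 0.

Point A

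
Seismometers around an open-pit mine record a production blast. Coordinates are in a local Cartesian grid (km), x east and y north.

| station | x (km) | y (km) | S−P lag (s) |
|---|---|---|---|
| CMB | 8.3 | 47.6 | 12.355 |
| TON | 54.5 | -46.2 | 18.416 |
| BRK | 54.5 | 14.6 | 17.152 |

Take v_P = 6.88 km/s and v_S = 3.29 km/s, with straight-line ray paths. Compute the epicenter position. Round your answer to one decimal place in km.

(-52.5, -1.1)

Distance from S−P lag: d = Δt · v_P v_S / (v_P − v_S) = Δt · (6.88·3.29)/(6.88−3.29) ≈ 6.3051·Δt.
So d_CMB = 77.90, d_TON = 116.11, d_BRK = 108.14 km.
Circle about each station: (x − 8.3)² + (y − 47.6)² = 77.90²; (x − 54.5)² + (y + 46.2)² = 116.11²; (x − 54.5)² + (y − 14.6)² = 108.14².
Subtracting the CMB equation from the TON and BRK equations removes the quadratic terms:
92.4 x − 187.6 y = -4643.08
92.4 x − 66.0 y = -4777.09
Solving the 2×2 system: x ≈ -52.5, y ≈ -1.1 km.
Check against CMB (with the unrounded x, y): √((x − 8.3)²+(y − 47.6)²) = 77.89 ≈ 77.90 km. ✓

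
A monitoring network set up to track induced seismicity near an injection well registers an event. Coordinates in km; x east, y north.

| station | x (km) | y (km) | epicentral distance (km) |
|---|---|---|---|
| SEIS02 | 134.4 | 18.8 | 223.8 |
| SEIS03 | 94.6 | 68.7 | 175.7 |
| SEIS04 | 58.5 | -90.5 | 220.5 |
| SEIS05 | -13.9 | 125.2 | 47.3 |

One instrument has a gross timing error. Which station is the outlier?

Solve using three stations at a time. Using SEIS02, SEIS03, SEIS04 (subtract circle equations pairwise → linear system) gives (x, y) ≈ (-80.8, 80.5).
Distances from that point to each station vs reported:
  SEIS02: calculated 223.9 vs reported 223.8 → residual 0.1 km
  SEIS03: calculated 175.8 vs reported 175.7 → residual 0.1 km
  SEIS04: calculated 220.6 vs reported 220.5 → residual 0.1 km
  SEIS05: calculated 80.4 vs reported 47.3 → residual 33.1 km
SEIS02, SEIS03, SEIS04 are mutually consistent (residuals ≈ 0); SEIS05 is off by 33.1 km.

SEIS05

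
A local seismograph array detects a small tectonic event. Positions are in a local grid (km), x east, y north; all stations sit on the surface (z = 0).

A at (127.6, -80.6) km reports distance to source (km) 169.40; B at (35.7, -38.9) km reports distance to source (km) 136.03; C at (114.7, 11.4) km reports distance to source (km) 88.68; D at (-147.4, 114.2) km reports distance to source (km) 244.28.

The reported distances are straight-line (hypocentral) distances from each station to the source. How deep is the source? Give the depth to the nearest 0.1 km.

depth ≈ 56.5 km

Each station gives a sphere (x−x_i)² + (y−y_i)² + z² = d_i² (stations at z=0).
Subtracting the A sphere from B and C: z² cancels, leaving linear equations in x and y:
-183.8 x + 83.4 y = -9798.22
-25.8 x + 184.0 y = 11340.15
Solving: x ≈ 86.797, y ≈ 73.802 km (keep extra digits for the depth step; rounded: 86.8, 73.8).
Then from the A sphere: z² = 169.40² − (x − 127.6)² − (y + 80.6)² with x = 86.797, y = 73.802, so z ≈ 56.493 ≈ 56.5 km.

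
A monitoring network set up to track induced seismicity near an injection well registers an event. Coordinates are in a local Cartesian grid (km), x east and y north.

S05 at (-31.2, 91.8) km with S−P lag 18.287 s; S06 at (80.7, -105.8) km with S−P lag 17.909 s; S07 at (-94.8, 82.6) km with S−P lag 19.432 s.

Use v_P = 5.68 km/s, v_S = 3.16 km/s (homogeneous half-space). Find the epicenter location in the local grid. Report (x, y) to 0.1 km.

-27.6 km east, -38.4 km north

Distance from S−P lag: d = Δt · v_P v_S / (v_P − v_S) = Δt · (5.68·3.16)/(5.68−3.16) ≈ 7.1225·Δt.
So d_S05 = 130.25, d_S06 = 127.56, d_S07 = 138.41 km.
Circle about each station: (x + 31.2)² + (y − 91.8)² = 130.25²; (x − 80.7)² + (y + 105.8)² = 127.56²; (x + 94.8)² + (y − 82.6)² = 138.41².
Subtracting pairs of circle equations eliminates x²+y² and gives linear equations (the radical axes):
223.8 x − 395.2 y = 8998.96
-127.2 x − 18.4 y = 4216.85
Solving the 2×2 system: x ≈ -27.6, y ≈ -38.4 km.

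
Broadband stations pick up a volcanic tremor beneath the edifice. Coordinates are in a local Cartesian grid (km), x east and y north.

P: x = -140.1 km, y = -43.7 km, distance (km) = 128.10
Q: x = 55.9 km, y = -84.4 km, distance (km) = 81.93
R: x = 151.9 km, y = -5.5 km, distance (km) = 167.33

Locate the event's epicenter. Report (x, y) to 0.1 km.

Circle about each station: (x + 140.1)² + (y + 43.7)² = 128.10²; (x − 55.9)² + (y + 84.4)² = 81.93²; (x − 151.9)² + (y + 5.5)² = 167.33².
Subtracting pairs of circle equations eliminates x²+y² and gives linear equations (the radical axes):
392.0 x − 81.4 y = -1592.44
584.0 x + 76.4 y = -10023.56
Solving the 2×2 system: x ≈ -12.1, y ≈ -38.7 km.

x ≈ -12.1 km, y ≈ -38.7 km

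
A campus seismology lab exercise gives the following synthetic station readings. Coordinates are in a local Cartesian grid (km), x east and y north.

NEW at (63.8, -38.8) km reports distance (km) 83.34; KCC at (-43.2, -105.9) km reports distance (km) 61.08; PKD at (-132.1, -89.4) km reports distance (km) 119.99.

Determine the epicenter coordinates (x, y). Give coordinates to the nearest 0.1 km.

Circle about each station: (x − 63.8)² + (y + 38.8)² = 83.34²; (x + 43.2)² + (y + 105.9)² = 61.08²; (x + 132.1)² + (y + 89.4)² = 119.99².
Subtracting the NEW equation from the KCC and PKD equations removes the quadratic terms:
-214.0 x − 134.2 y = 10719.96
-391.8 x − 101.2 y = 12414.85
Solving the 2×2 system: x ≈ -18.8, y ≈ -49.9 km.

(-18.8, -49.9)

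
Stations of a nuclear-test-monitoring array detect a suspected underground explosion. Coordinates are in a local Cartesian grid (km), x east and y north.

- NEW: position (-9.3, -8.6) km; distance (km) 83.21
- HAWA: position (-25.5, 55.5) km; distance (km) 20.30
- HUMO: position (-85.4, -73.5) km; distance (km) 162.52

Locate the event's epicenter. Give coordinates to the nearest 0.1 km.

Circle about each station: (x + 9.3)² + (y + 8.6)² = 83.21²; (x + 25.5)² + (y − 55.5)² = 20.30²; (x + 85.4)² + (y + 73.5)² = 162.52².
Subtracting pairs of circle equations eliminates x²+y² and gives linear equations (the radical axes):
-32.4 x + 128.2 y = 10081.86
-152.2 x − 129.8 y = -6953.89
Solving the 2×2 system: x ≈ -17.6, y ≈ 74.2 km.

-17.6 km east, 74.2 km north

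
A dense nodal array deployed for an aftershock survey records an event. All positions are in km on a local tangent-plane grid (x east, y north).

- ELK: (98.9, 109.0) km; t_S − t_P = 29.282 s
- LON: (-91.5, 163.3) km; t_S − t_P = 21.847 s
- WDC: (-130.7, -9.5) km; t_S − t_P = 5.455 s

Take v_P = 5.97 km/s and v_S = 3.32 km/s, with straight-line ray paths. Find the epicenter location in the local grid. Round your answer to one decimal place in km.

Distance from S−P lag: d = Δt · v_P v_S / (v_P − v_S) = Δt · (5.97·3.32)/(5.97−3.32) ≈ 7.4794·Δt.
So d_ELK = 219.01, d_LON = 163.40, d_WDC = 40.80 km.
Circle about each station: (x − 98.9)² + (y − 109.0)² = 219.01²; (x + 91.5)² + (y − 163.3)² = 163.40²; (x + 130.7)² + (y + 9.5)² = 40.80².
Subtracting pairs of circle equations eliminates x²+y² and gives linear equations (the radical axes):
-380.8 x + 108.6 y = 34642.75
-459.2 x − 237.0 y = 41811.27
Solving the 2×2 system: x ≈ -91.0, y ≈ -0.1 km.
Check against ELK (with the unrounded x, y): √((x − 98.9)²+(y − 109.0)²) = 219.01 ≈ 219.01 km. ✓

-91.0 km east, -0.1 km north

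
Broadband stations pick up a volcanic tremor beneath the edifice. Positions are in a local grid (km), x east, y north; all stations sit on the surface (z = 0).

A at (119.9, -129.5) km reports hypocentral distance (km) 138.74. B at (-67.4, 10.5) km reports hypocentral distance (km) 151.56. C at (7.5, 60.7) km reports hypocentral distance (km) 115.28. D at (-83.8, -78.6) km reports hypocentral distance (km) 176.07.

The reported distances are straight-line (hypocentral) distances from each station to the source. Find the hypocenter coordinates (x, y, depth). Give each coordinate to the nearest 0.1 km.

Each station gives a sphere (x−x_i)² + (y−y_i)² + z² = d_i² (stations at z=0).
Subtracting the A sphere from B and C: z² cancels, leaving linear equations in x and y:
-374.6 x + 280.0 y = -30214.90
-224.8 x + 380.4 y = -21446.21
Solving: x ≈ 68.995, y ≈ -15.605 km (keep extra digits for the depth step; rounded: 69.0, -15.6).
Then from the A sphere: z² = 138.74² − (x − 119.9)² − (y + 129.5)² with x = 68.995, y = -15.605, so z ≈ 60.707 ≈ 60.7 km.

x ≈ 69.0 km, y ≈ -15.6 km, depth ≈ 60.7 km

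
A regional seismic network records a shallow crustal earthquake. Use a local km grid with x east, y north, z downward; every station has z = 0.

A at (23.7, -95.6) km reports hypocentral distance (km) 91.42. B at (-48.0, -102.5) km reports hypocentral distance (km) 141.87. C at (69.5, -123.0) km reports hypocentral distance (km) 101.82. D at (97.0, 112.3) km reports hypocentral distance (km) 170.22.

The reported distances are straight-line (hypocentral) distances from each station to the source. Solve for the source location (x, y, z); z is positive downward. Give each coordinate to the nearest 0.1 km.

x ≈ 64.5 km, y ≈ -42.7 km, depth ≈ 62.4 km

Each station gives a sphere (x−x_i)² + (y−y_i)² + z² = d_i² (stations at z=0).
Subtracting the A sphere from B and C: z² cancels, leaving linear equations in x and y:
-143.4 x − 13.8 y = -8660.28
91.6 x − 54.8 y = 8248.50
Solving: x ≈ 64.502, y ≈ -42.703 km (keep extra digits for the depth step; rounded: 64.5, -42.7).
Then from the A sphere: z² = 91.42² − (x − 23.7)² − (y + 95.6)² with x = 64.502, y = -42.703, so z ≈ 62.408 ≈ 62.4 km.
Check against D (with the unrounded solution): distance 170.23 ≈ 170.22 km. ✓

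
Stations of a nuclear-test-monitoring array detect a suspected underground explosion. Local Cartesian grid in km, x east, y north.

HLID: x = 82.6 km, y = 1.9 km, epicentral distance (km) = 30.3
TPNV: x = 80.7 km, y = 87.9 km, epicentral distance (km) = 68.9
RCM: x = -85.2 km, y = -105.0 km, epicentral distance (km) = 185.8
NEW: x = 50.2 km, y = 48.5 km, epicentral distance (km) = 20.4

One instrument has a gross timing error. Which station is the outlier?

Solve using three stations at a time. Using TPNV, RCM, NEW (subtract circle equations pairwise → linear system) gives (x, y) ≈ (32.4, 38.8).
Distances from that point to each station vs reported:
  HLID: calculated 62.3 vs reported 30.3 → residual 32.0 km
  TPNV: calculated 68.9 vs reported 68.9 → residual 0.0 km
  RCM: calculated 185.8 vs reported 185.8 → residual 0.0 km
  NEW: calculated 20.2 vs reported 20.4 → residual 0.2 km
TPNV, RCM, NEW are mutually consistent (residuals ≈ 0); HLID is off by 32.0 km.

HLID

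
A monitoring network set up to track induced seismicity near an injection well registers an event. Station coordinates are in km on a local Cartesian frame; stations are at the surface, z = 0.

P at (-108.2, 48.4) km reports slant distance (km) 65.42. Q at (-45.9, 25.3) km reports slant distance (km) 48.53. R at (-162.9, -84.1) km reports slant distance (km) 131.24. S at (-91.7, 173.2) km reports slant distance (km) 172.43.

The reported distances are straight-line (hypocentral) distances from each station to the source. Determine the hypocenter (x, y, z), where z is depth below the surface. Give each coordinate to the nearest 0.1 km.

Each station gives a sphere (x−x_i)² + (y−y_i)² + z² = d_i² (stations at z=0).
Subtracting the P sphere from Q and R: z² cancels, leaving linear equations in x and y:
124.6 x − 46.2 y = -9378.28
-109.4 x − 265.0 y = 6615.26
Solving: x ≈ -73.303, y ≈ 5.298 km (keep extra digits for the depth step; rounded: -73.3, 5.3).
Then from the P sphere: z² = 65.42² − (x + 108.2)² − (y − 48.4)² with x = -73.303, y = 5.298, so z ≈ 34.701 ≈ 34.7 km.

x ≈ -73.3 km, y ≈ 5.3 km, depth ≈ 34.7 km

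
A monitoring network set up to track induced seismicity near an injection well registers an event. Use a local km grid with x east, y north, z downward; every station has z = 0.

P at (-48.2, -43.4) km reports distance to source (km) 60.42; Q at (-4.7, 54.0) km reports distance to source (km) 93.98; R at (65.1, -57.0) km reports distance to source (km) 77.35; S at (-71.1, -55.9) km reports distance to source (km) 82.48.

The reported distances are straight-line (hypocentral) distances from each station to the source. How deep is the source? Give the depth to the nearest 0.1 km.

Each station gives a sphere (x−x_i)² + (y−y_i)² + z² = d_i² (stations at z=0).
Subtracting the P sphere from Q and R: z² cancels, leaving linear equations in x and y:
87.0 x + 194.8 y = -6450.37
226.6 x − 27.2 y = 947.76
Solving: x ≈ 0.197, y ≈ -33.201 km (keep extra digits for the depth step; rounded: 0.2, -33.2).
Then from the P sphere: z² = 60.42² − (x + 48.2)² − (y + 43.4)² with x = 0.197, y = -33.201, so z ≈ 34.703 ≈ 34.7 km.

z ≈ 34.7 km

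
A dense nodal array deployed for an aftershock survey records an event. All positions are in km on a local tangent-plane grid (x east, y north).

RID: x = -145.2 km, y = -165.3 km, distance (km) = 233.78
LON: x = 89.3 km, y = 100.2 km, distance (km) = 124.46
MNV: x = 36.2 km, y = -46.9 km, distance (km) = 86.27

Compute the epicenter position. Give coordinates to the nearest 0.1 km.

Circle about each station: (x + 145.2)² + (y + 165.3)² = 233.78²; (x − 89.3)² + (y − 100.2)² = 124.46²; (x − 36.2)² + (y + 46.9)² = 86.27².
Subtracting pairs of circle equations eliminates x²+y² and gives linear equations (the radical axes):
469.0 x + 531.0 y = 8770.20
362.8 x + 236.8 y = 2313.50
Solving the 2×2 system: x ≈ -10.4, y ≈ 25.7 km.

-10.4 km east, 25.7 km north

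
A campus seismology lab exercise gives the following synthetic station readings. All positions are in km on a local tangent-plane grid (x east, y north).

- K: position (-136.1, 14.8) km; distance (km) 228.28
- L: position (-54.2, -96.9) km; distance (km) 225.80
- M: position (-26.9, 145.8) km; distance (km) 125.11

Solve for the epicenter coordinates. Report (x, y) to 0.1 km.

Circle about each station: (x + 136.1)² + (y − 14.8)² = 228.28²; (x + 54.2)² + (y + 96.9)² = 225.80²; (x + 26.9)² + (y − 145.8)² = 125.11².
Subtracting pairs of circle equations eliminates x²+y² and gives linear equations (the radical axes):
163.8 x − 223.4 y = -5288.88
218.4 x + 262.0 y = 39698.25
Solving the 2×2 system: x ≈ 81.6, y ≈ 83.5 km.
Check against K (with the unrounded x, y): √((x + 136.1)²+(y − 14.8)²) = 228.28 ≈ 228.28 km. ✓

x ≈ 81.6 km, y ≈ 83.5 km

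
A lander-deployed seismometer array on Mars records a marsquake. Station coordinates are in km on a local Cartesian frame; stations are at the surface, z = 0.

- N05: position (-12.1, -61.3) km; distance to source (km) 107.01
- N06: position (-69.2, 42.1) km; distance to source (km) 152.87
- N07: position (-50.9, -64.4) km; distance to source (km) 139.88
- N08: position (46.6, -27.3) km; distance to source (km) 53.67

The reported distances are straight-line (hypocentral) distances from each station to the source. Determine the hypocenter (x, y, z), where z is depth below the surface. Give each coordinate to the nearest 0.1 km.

Each station gives a sphere (x−x_i)² + (y−y_i)² + z² = d_i² (stations at z=0).
Subtracting the N05 sphere from N06 and N07: z² cancels, leaving linear equations in x and y:
-114.2 x + 206.8 y = -9261.15
-77.6 x − 6.2 y = -5281.20
Solving: x ≈ 68.608, y ≈ -6.896 km (keep extra digits for the depth step; rounded: 68.6, -6.9).
Then from the N05 sphere: z² = 107.01² − (x + 12.1)² − (y + 61.3)² with x = 68.608, y = -6.896, so z ≈ 44.470 ≈ 44.5 km.
Check against N08 (with the unrounded solution): distance 53.65 ≈ 53.67 km. ✓

x ≈ 68.6 km, y ≈ -6.9 km, depth ≈ 44.5 km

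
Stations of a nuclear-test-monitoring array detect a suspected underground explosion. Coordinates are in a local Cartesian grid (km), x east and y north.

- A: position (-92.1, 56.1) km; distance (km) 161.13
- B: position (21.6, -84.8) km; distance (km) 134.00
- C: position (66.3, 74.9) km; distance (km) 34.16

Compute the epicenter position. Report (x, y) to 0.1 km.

x ≈ 68.3 km, y ≈ 40.8 km

Circle about each station: (x + 92.1)² + (y − 56.1)² = 161.13²; (x − 21.6)² + (y + 84.8)² = 134.00²; (x − 66.3)² + (y − 74.9)² = 34.16².
Subtracting the A equation from the B and C equations removes the quadratic terms:
227.4 x − 281.8 y = 4034.86
316.8 x + 37.6 y = 23172.05
Solving the 2×2 system: x ≈ 68.3, y ≈ 40.8 km.
Check against A (with the unrounded x, y): √((x + 92.1)²+(y − 56.1)²) = 161.13 ≈ 161.13 km. ✓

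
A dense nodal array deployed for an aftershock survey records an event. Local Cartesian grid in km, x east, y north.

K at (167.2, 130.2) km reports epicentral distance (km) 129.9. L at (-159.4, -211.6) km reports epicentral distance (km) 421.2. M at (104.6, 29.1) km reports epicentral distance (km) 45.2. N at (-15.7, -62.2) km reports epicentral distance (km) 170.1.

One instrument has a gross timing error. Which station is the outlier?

Solve using three stations at a time. Using K, M, N (subtract circle equations pairwise → linear system) gives (x, y) ≈ (141.5, 2.8).
Distances from that point to each station vs reported:
  K: calculated 129.9 vs reported 129.9 → residual 0.0 km
  L: calculated 369.5 vs reported 421.2 → residual 51.7 km
  M: calculated 45.3 vs reported 45.2 → residual 0.1 km
  N: calculated 170.1 vs reported 170.1 → residual 0.0 km
K, M, N are mutually consistent (residuals ≈ 0); L is off by 51.7 km.

L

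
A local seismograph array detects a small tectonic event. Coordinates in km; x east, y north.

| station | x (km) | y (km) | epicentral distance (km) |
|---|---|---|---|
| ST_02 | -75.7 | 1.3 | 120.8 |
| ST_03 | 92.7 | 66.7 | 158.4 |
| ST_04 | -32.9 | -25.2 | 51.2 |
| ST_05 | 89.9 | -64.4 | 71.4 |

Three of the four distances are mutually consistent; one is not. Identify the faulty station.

Solve using three stations at a time. Using ST_02, ST_03, ST_05 (subtract circle equations pairwise → linear system) gives (x, y) ≈ (19.1, -73.6).
Distances from that point to each station vs reported:
  ST_02: calculated 120.8 vs reported 120.8 → residual 0.0 km
  ST_03: calculated 158.4 vs reported 158.4 → residual 0.0 km
  ST_04: calculated 71.0 vs reported 51.2 → residual 19.8 km
  ST_05: calculated 71.4 vs reported 71.4 → residual 0.0 km
ST_02, ST_03, ST_05 are mutually consistent (residuals ≈ 0); ST_04 is off by 19.8 km.

ST_04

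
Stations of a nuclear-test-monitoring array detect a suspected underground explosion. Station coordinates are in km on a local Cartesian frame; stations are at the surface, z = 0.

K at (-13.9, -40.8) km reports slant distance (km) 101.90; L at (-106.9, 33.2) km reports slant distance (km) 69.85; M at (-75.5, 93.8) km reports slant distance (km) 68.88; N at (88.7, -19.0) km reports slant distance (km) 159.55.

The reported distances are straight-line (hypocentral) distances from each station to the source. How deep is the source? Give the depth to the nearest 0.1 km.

Each station gives a sphere (x−x_i)² + (y−y_i)² + z² = d_i² (stations at z=0).
Subtracting the K sphere from L and M: z² cancels, leaving linear equations in x and y:
-186.0 x + 148.0 y = 16176.59
-123.2 x + 269.2 y = 18280.00
Solving: x ≈ -51.803, y ≈ 44.197 km (keep extra digits for the depth step; rounded: -51.8, 44.2).
Then from the K sphere: z² = 101.90² − (x + 13.9)² − (y + 40.8)² with x = -51.803, y = 44.197, so z ≈ 41.503 ≈ 41.5 km.

z ≈ 41.5 km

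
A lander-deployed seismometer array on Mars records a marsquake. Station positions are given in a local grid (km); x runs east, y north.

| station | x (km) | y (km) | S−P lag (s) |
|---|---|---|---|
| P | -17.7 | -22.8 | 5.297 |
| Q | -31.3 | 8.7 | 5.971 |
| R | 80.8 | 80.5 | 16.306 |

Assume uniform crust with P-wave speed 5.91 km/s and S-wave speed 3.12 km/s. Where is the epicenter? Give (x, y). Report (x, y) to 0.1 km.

7.5 km east, 1.5 km north

Distance from S−P lag: d = Δt · v_P v_S / (v_P − v_S) = Δt · (5.91·3.12)/(5.91−3.12) ≈ 6.6090·Δt.
So d_P = 35.01, d_Q = 39.46, d_R = 107.77 km.
Circle about each station: (x + 17.7)² + (y + 22.8)² = 35.01²; (x + 31.3)² + (y − 8.7)² = 39.46²; (x − 80.8)² + (y − 80.5)² = 107.77².
Subtracting the P equation from the Q and R equations removes the quadratic terms:
-27.2 x + 63.0 y = -109.14
197.0 x + 206.6 y = 1787.09
Solving the 2×2 system: x ≈ 7.5, y ≈ 1.5 km.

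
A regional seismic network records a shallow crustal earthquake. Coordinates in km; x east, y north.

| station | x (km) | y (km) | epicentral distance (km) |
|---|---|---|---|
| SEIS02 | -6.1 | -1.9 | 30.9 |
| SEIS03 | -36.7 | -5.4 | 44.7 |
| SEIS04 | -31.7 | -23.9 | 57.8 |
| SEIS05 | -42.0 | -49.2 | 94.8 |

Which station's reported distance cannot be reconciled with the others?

Solve using three stations at a time. Using SEIS02, SEIS03, SEIS04 (subtract circle equations pairwise → linear system) gives (x, y) ≈ (-8.1, 28.7).
Distances from that point to each station vs reported:
  SEIS02: calculated 30.7 vs reported 30.9 → residual 0.2 km
  SEIS03: calculated 44.5 vs reported 44.7 → residual 0.2 km
  SEIS04: calculated 57.7 vs reported 57.8 → residual 0.1 km
  SEIS05: calculated 85.0 vs reported 94.8 → residual 9.8 km
SEIS02, SEIS03, SEIS04 are mutually consistent (residuals ≈ 0); SEIS05 is off by 9.8 km.

SEIS05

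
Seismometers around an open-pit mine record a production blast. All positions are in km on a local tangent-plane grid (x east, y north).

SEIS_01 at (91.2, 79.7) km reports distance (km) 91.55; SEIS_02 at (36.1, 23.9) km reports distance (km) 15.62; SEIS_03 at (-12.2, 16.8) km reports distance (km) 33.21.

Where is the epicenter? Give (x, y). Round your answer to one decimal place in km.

Circle about each station: (x − 91.2)² + (y − 79.7)² = 91.55²; (x − 36.1)² + (y − 23.9)² = 15.62²; (x + 12.2)² + (y − 16.8)² = 33.21².
Subtracting pairs of circle equations eliminates x²+y² and gives linear equations (the radical axes):
-110.2 x − 111.6 y = -4657.69
-206.8 x − 125.8 y = -6959.95
Solving the 2×2 system: x ≈ 20.7, y ≈ 21.3 km.
Check against SEIS_01 (with the unrounded x, y): √((x − 91.2)²+(y − 79.7)²) = 91.55 ≈ 91.55 km. ✓

x ≈ 20.7 km, y ≈ 21.3 km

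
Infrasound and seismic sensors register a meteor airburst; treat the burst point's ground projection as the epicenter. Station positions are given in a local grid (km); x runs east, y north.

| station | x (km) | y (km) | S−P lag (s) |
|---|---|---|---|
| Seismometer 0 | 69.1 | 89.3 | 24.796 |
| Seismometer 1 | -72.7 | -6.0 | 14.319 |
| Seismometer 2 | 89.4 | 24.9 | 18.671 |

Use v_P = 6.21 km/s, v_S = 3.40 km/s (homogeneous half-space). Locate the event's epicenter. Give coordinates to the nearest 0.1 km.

Distance from S−P lag: d = Δt · v_P v_S / (v_P − v_S) = Δt · (6.21·3.40)/(6.21−3.40) ≈ 7.5139·Δt.
So d_Seismometer 0 = 186.31, d_Seismometer 1 = 107.59, d_Seismometer 2 = 140.29 km.
Circle about each station: (x − 69.1)² + (y − 89.3)² = 186.31²; (x + 72.7)² + (y + 6.0)² = 107.59²; (x − 89.4)² + (y − 24.9)² = 140.29².
Subtracting the Seismometer 0 equation from the Seismometer 1 and Seismometer 2 equations removes the quadratic terms:
-283.6 x − 190.6 y = 15707.80
40.6 x − 128.8 y = 10893.20
Solving the 2×2 system: x ≈ 1.2, y ≈ -84.2 km.

(1.2, -84.2)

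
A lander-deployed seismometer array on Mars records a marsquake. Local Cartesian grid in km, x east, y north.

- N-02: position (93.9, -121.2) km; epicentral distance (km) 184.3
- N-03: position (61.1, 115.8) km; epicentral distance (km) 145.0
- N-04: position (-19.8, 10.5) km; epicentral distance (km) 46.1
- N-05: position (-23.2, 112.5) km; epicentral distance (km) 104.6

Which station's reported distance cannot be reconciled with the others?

Solve using three stations at a time. Using N-02, N-03, N-05 (subtract circle equations pairwise → linear system) gives (x, y) ≈ (-36.7, 8.8).
Distances from that point to each station vs reported:
  N-02: calculated 184.3 vs reported 184.3 → residual 0.0 km
  N-03: calculated 145.0 vs reported 145.0 → residual 0.0 km
  N-04: calculated 17.0 vs reported 46.1 → residual 29.1 km
  N-05: calculated 104.6 vs reported 104.6 → residual 0.0 km
N-02, N-03, N-05 are mutually consistent (residuals ≈ 0); N-04 is off by 29.1 km.

N-04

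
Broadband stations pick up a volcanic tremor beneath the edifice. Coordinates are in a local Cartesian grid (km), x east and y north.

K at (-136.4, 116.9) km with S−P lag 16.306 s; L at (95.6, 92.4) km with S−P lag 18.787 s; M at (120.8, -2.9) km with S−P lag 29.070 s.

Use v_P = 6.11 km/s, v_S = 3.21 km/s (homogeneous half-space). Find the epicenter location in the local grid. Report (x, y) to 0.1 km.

x ≈ -26.6 km, y ≈ 127.2 km

Distance from S−P lag: d = Δt · v_P v_S / (v_P − v_S) = Δt · (6.11·3.21)/(6.11−3.21) ≈ 6.7631·Δt.
So d_K = 110.28, d_L = 127.06, d_M = 196.60 km.
Circle about each station: (x + 136.4)² + (y − 116.9)² = 110.28²; (x − 95.6)² + (y − 92.4)² = 127.06²; (x − 120.8)² + (y + 2.9)² = 196.60².
Subtracting the K equation from the L and M equations removes the quadratic terms:
464.0 x − 49.0 y = -18576.02
514.4 x − 239.6 y = -44159.40
Solving the 2×2 system: x ≈ -26.6, y ≈ 127.2 km.
Check against K (with the unrounded x, y): √((x + 136.4)²+(y − 116.9)²) = 110.28 ≈ 110.28 km. ✓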